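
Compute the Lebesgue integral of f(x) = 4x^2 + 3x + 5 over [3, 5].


The Lebesgue integral of a Riemann-integrable function agrees with the Riemann integral.
Antiderivative F(x) = (4/3)x^3 + (3/2)x^2 + 5x
F(5) = (4/3)*5^3 + (3/2)*5^2 + 5*5
     = (4/3)*125 + (3/2)*25 + 5*5
     = 166.666667 + 37.5 + 25
     = 229.166667
F(3) = 64.5
Integral = F(5) - F(3) = 229.166667 - 64.5 = 164.666667


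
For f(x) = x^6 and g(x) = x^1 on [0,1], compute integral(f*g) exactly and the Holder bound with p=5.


Step 1: Exact integral of f*g = integral(x^7, 0, 1) = 1/8
     = 0.125
Step 2: Holder bound with p=5, q=1.25:
  ||f||_p = (integral x^30 dx)^(1/5) = (1/31)^(1/5) = 0.503185
  ||g||_q = (integral x^1.25 dx)^(1/1.25) = (1/2.25)^(1/1.25) = 0.522702
Step 3: Holder bound = ||f||_p * ||g||_q = 0.503185 * 0.522702 = 0.263016
Verification: 0.125 <= 0.263016 (Holder holds)


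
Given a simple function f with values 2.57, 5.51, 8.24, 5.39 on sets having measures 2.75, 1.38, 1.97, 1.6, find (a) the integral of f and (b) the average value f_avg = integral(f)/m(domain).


Step 1: Integral = sum(value_i * measure_i)
= 2.57*2.75 + 5.51*1.38 + 8.24*1.97 + 5.39*1.6
= 7.0675 + 7.6038 + 16.2328 + 8.624
= 39.5281
Step 2: Total measure of domain = 2.75 + 1.38 + 1.97 + 1.6 = 7.7
Step 3: Average value = 39.5281 / 7.7 = 5.133519


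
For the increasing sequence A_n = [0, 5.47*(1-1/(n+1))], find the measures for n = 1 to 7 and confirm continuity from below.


By continuity of measure from below: if A_n increases to A, then m(A_n) -> m(A).
Here A = [0, 5.47], so m(A) = 5.47
Step 1: a_1 = 5.47*(1 - 1/2) = 2.735, m(A_1) = 2.735
Step 2: a_2 = 5.47*(1 - 1/3) = 3.6467, m(A_2) = 3.6467
Step 3: a_3 = 5.47*(1 - 1/4) = 4.1025, m(A_3) = 4.1025
Step 4: a_4 = 5.47*(1 - 1/5) = 4.376, m(A_4) = 4.376
Step 5: a_5 = 5.47*(1 - 1/6) = 4.5583, m(A_5) = 4.5583
Step 6: a_6 = 5.47*(1 - 1/7) = 4.6886, m(A_6) = 4.6886
Step 7: a_7 = 5.47*(1 - 1/8) = 4.7862, m(A_7) = 4.7862
Limit: m(A_n) -> m([0,5.47]) = 5.47


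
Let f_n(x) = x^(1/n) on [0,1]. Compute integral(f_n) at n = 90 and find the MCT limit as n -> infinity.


At n = 90: f_90(x) = x^(1/90).
Step 1: integral(x^(1/90), 0, 1) = [x^(1/90+1) / (1/90+1)] from 0 to 1
     = 1 / (1/90 + 1) = 1 / ((90+1)/90) = 90/(90+1)
     = 90/91 = 0.989011
Step 2: As n -> infinity, f_n(x) = x^(1/n) -> 1 for x in (0,1], and f_n is increasing in n.
By MCT, lim_n integral(f_n) = integral(lim_n f_n) = integral(1, 0, 1) = 1.
Step 3: Verify convergence: 90/91 = 0.989011 -> 1


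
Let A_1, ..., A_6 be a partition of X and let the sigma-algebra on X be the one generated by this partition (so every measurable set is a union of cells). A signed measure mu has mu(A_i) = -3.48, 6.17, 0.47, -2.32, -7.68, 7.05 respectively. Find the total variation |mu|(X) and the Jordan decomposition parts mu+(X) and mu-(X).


Step 1: Every measurable set is a union of atoms (the cells / points), so a Hahn decomposition is
  obtained by grouping atoms by sign: P = union of atoms with mu > 0, N = union of the remaining atoms.
  Atoms in P (indices): 2, 3, 6;  atoms in N (indices): 1, 4, 5
  Positive values: 6.17, 0.47, 7.05
  Negative values: -3.48, -2.32, -7.68
Step 2: mu+(X) = mu(P) = sum of positive atom values = 13.69
Step 3: mu-(X) = -mu(N) = sum of |negative atom values| = 13.48
Step 4: |mu|(X) = mu+(X) + mu-(X) = 13.69 + 13.48 = 27.17


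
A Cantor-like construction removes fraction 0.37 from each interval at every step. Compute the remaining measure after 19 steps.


Step 1: At each step, fraction remaining = 1 - 0.37 = 0.63
Step 2: After 19 steps, measure = (0.63)^19
Result = 1.539822e-04


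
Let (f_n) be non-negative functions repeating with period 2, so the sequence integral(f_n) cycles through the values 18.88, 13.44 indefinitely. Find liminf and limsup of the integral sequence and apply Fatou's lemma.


The sequence (integral(f_n)) is periodic with period 2, repeating the values 18.88, 13.44 indefinitely.
Step 1: For a periodic sequence, every tail (a_m, a_(m+1), ...) contains all 2 period values infinitely often.
Step 2: Hence inf of every tail = min of the period values = min(18.88, 13.44) = 13.44.
        liminf_n integral(f_n) = sup over m of (inf of tail from m) = 13.44.
Step 3: Similarly sup of every tail = max of the period values = 18.88.
        limsup_n integral(f_n) = 18.88.
Step 4: Fatou's lemma: integral(liminf_n f_n) <= liminf_n integral(f_n) = 13.44.
        So the integral of the pointwise liminf is at most 13.44.


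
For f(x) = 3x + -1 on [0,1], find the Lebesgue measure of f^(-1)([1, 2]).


f^(-1)([1, 2]) = {x : 1 <= 3x + -1 <= 2}
Solving: (1 - -1)/3 <= x <= (2 - -1)/3
= [0.666667, 1]
Intersecting with [0,1]: [0.666667, 1]
Measure = 1 - 0.666667 = 0.333333


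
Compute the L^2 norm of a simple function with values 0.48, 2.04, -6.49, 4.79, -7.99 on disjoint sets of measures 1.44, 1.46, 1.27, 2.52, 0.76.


Step 1: Compute |f_i|^2 for each value:
  |0.48|^2 = 0.2304
  |2.04|^2 = 4.1616
  |-6.49|^2 = 42.1201
  |4.79|^2 = 22.9441
  |-7.99|^2 = 63.8401
Step 2: Multiply by measures and sum:
  0.2304 * 1.44 = 0.331776
  4.1616 * 1.46 = 6.075936
  42.1201 * 1.27 = 53.492527
  22.9441 * 2.52 = 57.819132
  63.8401 * 0.76 = 48.518476
Sum = 0.331776 + 6.075936 + 53.492527 + 57.819132 + 48.518476 = 166.237847
Step 3: Take the p-th root:
||f||_2 = (166.237847)^(1/2) = 12.893326


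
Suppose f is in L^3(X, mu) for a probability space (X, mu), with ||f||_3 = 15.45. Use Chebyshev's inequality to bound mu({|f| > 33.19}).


Chebyshev/Markov inequality: mu(|f| > eps) <= (||f||_p / eps)^p
Step 1: ||f||_3 / eps = 15.45 / 33.19 = 0.465502
Step 2: Raise to power p = 3:
  (0.465502)^3 = 0.10087
Step 3: Therefore mu(|f| > 33.19) <= 0.10087


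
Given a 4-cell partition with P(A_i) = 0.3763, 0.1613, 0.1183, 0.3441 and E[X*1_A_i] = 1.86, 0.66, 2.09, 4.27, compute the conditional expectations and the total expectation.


For each cell A_i: E[X|A_i] = E[X*1_A_i] / P(A_i)
Step 1: E[X|A_1] = 1.86 / 0.3763 = 4.942865
Step 2: E[X|A_2] = 0.66 / 0.1613 = 4.091754
Step 3: E[X|A_3] = 2.09 / 0.1183 = 17.666948
Step 4: E[X|A_4] = 4.27 / 0.3441 = 12.409183
Verification: E[X] = sum E[X*1_A_i] = 1.86 + 0.66 + 2.09 + 4.27 = 8.88


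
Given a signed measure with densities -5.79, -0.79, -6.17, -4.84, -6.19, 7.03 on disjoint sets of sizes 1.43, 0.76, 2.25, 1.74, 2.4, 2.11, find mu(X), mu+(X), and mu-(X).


Step 1: Compute signed measure on each set:
  Set 1: -5.79 * 1.43 = -8.2797
  Set 2: -0.79 * 0.76 = -0.6004
  Set 3: -6.17 * 2.25 = -13.8825
  Set 4: -4.84 * 1.74 = -8.4216
  Set 5: -6.19 * 2.4 = -14.856
  Set 6: 7.03 * 2.11 = 14.8333
Step 2: Total signed measure = (-8.2797) + (-0.6004) + (-13.8825) + (-8.4216) + (-14.856) + (14.8333)
     = -31.2069
Step 3: Positive part mu+(X) = sum of positive contributions = 14.8333
Step 4: Negative part mu-(X) = |sum of negative contributions| = 46.0402


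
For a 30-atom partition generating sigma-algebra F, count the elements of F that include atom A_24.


Each element of F is a union of some subset S of the 30 atoms.
The element contains A_24 iff A_24 is in S.
So we count subsets S of {A_1,...,A_30} with A_24 in S: choose freely among the other 29 atoms.
Count = 2^(30-1) = 2^29 = 536870912.


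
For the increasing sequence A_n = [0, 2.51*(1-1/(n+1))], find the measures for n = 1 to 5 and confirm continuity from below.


By continuity of measure from below: if A_n increases to A, then m(A_n) -> m(A).
Here A = [0, 2.51], so m(A) = 2.51
Step 1: a_1 = 2.51*(1 - 1/2) = 1.255, m(A_1) = 1.255
Step 2: a_2 = 2.51*(1 - 1/3) = 1.6733, m(A_2) = 1.6733
Step 3: a_3 = 2.51*(1 - 1/4) = 1.8825, m(A_3) = 1.8825
Step 4: a_4 = 2.51*(1 - 1/5) = 2.008, m(A_4) = 2.008
Step 5: a_5 = 2.51*(1 - 1/6) = 2.0917, m(A_5) = 2.0917
Limit: m(A_n) -> m([0,2.51]) = 2.51


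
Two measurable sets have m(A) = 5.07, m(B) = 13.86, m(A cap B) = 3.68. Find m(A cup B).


By inclusion-exclusion: m(A u B) = m(A) + m(B) - m(A n B)
= 5.07 + 13.86 - 3.68
= 15.25


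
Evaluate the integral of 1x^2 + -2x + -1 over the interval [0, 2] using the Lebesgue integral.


The Lebesgue integral of a Riemann-integrable function agrees with the Riemann integral.
Antiderivative F(x) = (1/3)x^3 + (-2/2)x^2 + -1x
F(2) = (1/3)*2^3 + (-2/2)*2^2 + -1*2
     = (1/3)*8 + (-2/2)*4 + -1*2
     = 2.666667 + -4 + -2
     = -3.333333
F(0) = 0.0
Integral = F(2) - F(0) = -3.333333 - 0.0 = -3.333333


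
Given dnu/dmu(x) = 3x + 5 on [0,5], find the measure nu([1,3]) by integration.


nu(A) = integral_A (dnu/dmu) dmu = integral_1^3 (3x + 5) dx
Step 1: Antiderivative F(x) = (3/2)x^2 + 5x
Step 2: F(3) = (3/2)*3^2 + 5*3 = 13.5 + 15 = 28.5
Step 3: F(1) = (3/2)*1^2 + 5*1 = 1.5 + 5 = 6.5
Step 4: nu([1,3]) = F(3) - F(1) = 28.5 - 6.5 = 22


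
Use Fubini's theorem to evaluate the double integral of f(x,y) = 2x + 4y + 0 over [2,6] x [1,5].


By Fubini, integrate in x first, then y.
Step 1: Fix y, integrate over x in [2,6]:
  integral(2x + 4y + 0, x=2..6)
  = 2*(6^2 - 2^2)/2 + (4y + 0)*(6 - 2)
  = 32 + (4y + 0)*4
  = 32 + 16y + 0
  = 32 + 16y
Step 2: Integrate over y in [1,5]:
  integral(32 + 16y, y=1..5)
  = 32*4 + 16*(5^2 - 1^2)/2
  = 128 + 192
  = 320


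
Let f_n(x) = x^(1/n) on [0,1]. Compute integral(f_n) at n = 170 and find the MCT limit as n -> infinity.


At n = 170: f_170(x) = x^(1/170).
Step 1: integral(x^(1/170), 0, 1) = [x^(1/170+1) / (1/170+1)] from 0 to 1
     = 1 / (1/170 + 1) = 1 / ((170+1)/170) = 170/(170+1)
     = 170/171 = 0.994152
Step 2: As n -> infinity, f_n(x) = x^(1/n) -> 1 for x in (0,1], and f_n is increasing in n.
By MCT, lim_n integral(f_n) = integral(lim_n f_n) = integral(1, 0, 1) = 1.
Step 3: Verify convergence: 170/171 = 0.994152 -> 1


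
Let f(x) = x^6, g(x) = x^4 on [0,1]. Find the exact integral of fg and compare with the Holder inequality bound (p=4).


Step 1: Exact integral of f*g = integral(x^10, 0, 1) = 1/11
     = 0.090909
Step 2: Holder bound with p=4, q=1.333333:
  ||f||_p = (integral x^24 dx)^(1/4) = (1/25)^(1/4) = 0.447214
  ||g||_q = (integral x^5.333333 dx)^(1/1.333333) = (1/6.333333)^(1/1.333333) = 0.250482
Step 3: Holder bound = ||f||_p * ||g||_q = 0.447214 * 0.250482 = 0.112019
Verification: 0.090909 <= 0.112019 (Holder holds)


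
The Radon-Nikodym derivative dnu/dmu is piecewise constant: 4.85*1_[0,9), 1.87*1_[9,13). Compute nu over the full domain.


Integrate each piece of the Radon-Nikodym derivative:
Step 1: integral_0^9 4.85 dx = 4.85*(9-0) = 4.85*9 = 43.65
Step 2: integral_9^13 1.87 dx = 1.87*(13-9) = 1.87*4 = 7.48
Total: 43.65 + 7.48 = 51.13


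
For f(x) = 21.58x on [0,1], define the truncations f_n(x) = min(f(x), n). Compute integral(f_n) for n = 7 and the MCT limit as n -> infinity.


f(x) = 21.58x on [0,1]; f_n(x) = min(21.58x, n). At n = 7:
Step 1: f(x) reaches 7 at x = 7/21.58 = 0.324374
Step 2: integral(f_7) = integral(21.58x, 0, 0.324374) + integral(7, 0.324374, 1)
       = 21.58*0.324374^2/2 + 7*(1 - 0.324374)
       = 1.13531 + 4.729379
       = 5.86469
Step 3: As n -> infinity, f_n increases to f, so by MCT integral(f_n) -> integral(f) = 21.58/2 = 10.79.
Convergence: integral(f_7) = 5.86469 -> 10.79 as n -> infinity


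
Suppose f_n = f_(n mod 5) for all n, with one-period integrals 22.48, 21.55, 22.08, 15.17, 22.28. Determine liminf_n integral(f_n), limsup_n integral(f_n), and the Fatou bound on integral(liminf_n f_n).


The sequence (integral(f_n)) is periodic with period 5, repeating the values 22.48, 21.55, 22.08, 15.17, 22.28 indefinitely.
Step 1: For a periodic sequence, every tail (a_m, a_(m+1), ...) contains all 5 period values infinitely often.
Step 2: Hence inf of every tail = min of the period values = min(22.48, 21.55, 22.08, 15.17, 22.28) = 15.17.
        liminf_n integral(f_n) = sup over m of (inf of tail from m) = 15.17.
Step 3: Similarly sup of every tail = max of the period values = 22.48.
        limsup_n integral(f_n) = 22.48.
Step 4: Fatou's lemma: integral(liminf_n f_n) <= liminf_n integral(f_n) = 15.17.
        So the integral of the pointwise liminf is at most 15.17.


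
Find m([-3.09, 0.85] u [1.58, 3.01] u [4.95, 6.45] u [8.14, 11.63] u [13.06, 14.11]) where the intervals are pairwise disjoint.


For pairwise disjoint intervals, m(union) = sum of lengths.
= (0.85 - -3.09) + (3.01 - 1.58) + (6.45 - 4.95) + (11.63 - 8.14) + (14.11 - 13.06)
= 3.94 + 1.43 + 1.5 + 3.49 + 1.05
= 11.41


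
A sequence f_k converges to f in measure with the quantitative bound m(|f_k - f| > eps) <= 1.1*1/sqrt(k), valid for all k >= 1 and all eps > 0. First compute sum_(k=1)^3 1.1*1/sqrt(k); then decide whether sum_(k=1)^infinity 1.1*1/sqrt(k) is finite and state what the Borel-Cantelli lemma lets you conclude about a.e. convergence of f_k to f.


Step 1: List the terms 1.1*1/sqrt(k) for k = 1 to 3:
  k=1: 1.1
  k=2: 0.777817
  k=3: 0.635085
Step 2: Partial sum = 1.1 + 0.777817 + 0.635085
     = 2.512903
Step 3: The full series sum_(k>=1) 1.1*1/sqrt(k) diverges (p-series with p = 1/2 <= 1; a nonzero constant multiple of a divergent series diverges).
Step 4: The (first) Borel-Cantelli lemma requires a summable sequence of measures, so it does not apply here;
        from this bound alone no conclusion about a.e. convergence can be drawn (convergence in measure still
        gives an a.e.-convergent subsequence, but not a.e. convergence of the whole sequence).
Conclusion: series diverges; Borel-Cantelli is inconclusive about a.e. convergence of f_k.


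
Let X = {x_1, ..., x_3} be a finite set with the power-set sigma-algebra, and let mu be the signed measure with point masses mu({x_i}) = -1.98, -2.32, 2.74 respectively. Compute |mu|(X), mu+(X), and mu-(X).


Step 1: Every measurable set is a union of atoms (the cells / points), so a Hahn decomposition is
  obtained by grouping atoms by sign: P = union of atoms with mu > 0, N = union of the remaining atoms.
  Atoms in P (indices): 3;  atoms in N (indices): 1, 2
  Positive values: 2.74
  Negative values: -1.98, -2.32
Step 2: mu+(X) = mu(P) = sum of positive atom values = 2.74
Step 3: mu-(X) = -mu(N) = sum of |negative atom values| = 4.3
Step 4: |mu|(X) = mu+(X) + mu-(X) = 2.74 + 4.3 = 7.04


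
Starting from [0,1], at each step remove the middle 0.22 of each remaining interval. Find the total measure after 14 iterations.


Step 1: At each step, fraction remaining = 1 - 0.22 = 0.78
Step 2: After 14 steps, measure = (0.78)^14
Result = 0.030855


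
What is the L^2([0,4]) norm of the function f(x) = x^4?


Step 1: ||f||_2 = (integral_0^4 |x^4|^2 dx)^(1/2)
     = (integral_0^4 x^8 dx)^(1/2)
Step 2: integral_0^4 x^8 dx = [x^9/(9)] from 0 to 4 = 4^9/9
     = 262144/9 = 29127.111111
Step 3: ||f||_2 = (29127.111111)^(1/2) = 170.666667


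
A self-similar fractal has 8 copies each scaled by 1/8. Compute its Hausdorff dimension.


For a self-similar set with N copies scaled by 1/r:
dim_H = log(N)/log(r) = log(8)/log(8)
= 2.079442/2.079442
= 1


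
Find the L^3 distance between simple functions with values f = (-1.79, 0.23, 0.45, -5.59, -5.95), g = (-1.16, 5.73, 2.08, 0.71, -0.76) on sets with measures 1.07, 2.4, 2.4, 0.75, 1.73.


Step 1: Compute differences f_i - g_i:
  -1.79 - -1.16 = -0.63
  0.23 - 5.73 = -5.5
  0.45 - 2.08 = -1.63
  -5.59 - 0.71 = -6.3
  -5.95 - -0.76 = -5.19
Step 2: Compute |diff|^3 * measure for each set:
  |-0.63|^3 * 1.07 = 0.250047 * 1.07 = 0.26755
  |-5.5|^3 * 2.4 = 166.375 * 2.4 = 399.3
  |-1.63|^3 * 2.4 = 4.330747 * 2.4 = 10.393793
  |-6.3|^3 * 0.75 = 250.047 * 0.75 = 187.53525
  |-5.19|^3 * 1.73 = 139.798359 * 1.73 = 241.851161
Step 3: Sum = 839.347754
Step 4: ||f-g||_3 = (839.347754)^(1/3) = 9.432945


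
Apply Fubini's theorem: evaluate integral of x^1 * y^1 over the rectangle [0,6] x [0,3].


By Fubini's theorem, the double integral factors as a product of single integrals:
Step 1: integral_0^6 x^1 dx = [x^2/2] from 0 to 6
     = 6^2/2 = 18
Step 2: integral_0^3 y^1 dy = [y^2/2] from 0 to 3
     = 3^2/2 = 4.5
Step 3: Double integral = 18 * 4.5 = 81


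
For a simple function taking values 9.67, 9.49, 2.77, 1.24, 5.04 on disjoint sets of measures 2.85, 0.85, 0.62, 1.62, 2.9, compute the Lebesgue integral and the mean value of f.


Step 1: Integral = sum(value_i * measure_i)
= 9.67*2.85 + 9.49*0.85 + 2.77*0.62 + 1.24*1.62 + 5.04*2.9
= 27.5595 + 8.0665 + 1.7174 + 2.0088 + 14.616
= 53.9682
Step 2: Total measure of domain = 2.85 + 0.85 + 0.62 + 1.62 + 2.9 = 8.84
Step 3: Average value = 53.9682 / 8.84 = 6.105


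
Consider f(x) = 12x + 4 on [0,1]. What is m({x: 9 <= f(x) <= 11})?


f^(-1)([9, 11]) = {x : 9 <= 12x + 4 <= 11}
Solving: (9 - 4)/12 <= x <= (11 - 4)/12
= [0.416667, 0.583333]
Intersecting with [0,1]: [0.416667, 0.583333]
Measure = 0.583333 - 0.416667 = 0.166667


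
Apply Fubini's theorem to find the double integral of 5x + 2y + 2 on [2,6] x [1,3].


By Fubini, integrate in x first, then y.
Step 1: Fix y, integrate over x in [2,6]:
  integral(5x + 2y + 2, x=2..6)
  = 5*(6^2 - 2^2)/2 + (2y + 2)*(6 - 2)
  = 80 + (2y + 2)*4
  = 80 + 8y + 8
  = 88 + 8y
Step 2: Integrate over y in [1,3]:
  integral(88 + 8y, y=1..3)
  = 88*2 + 8*(3^2 - 1^2)/2
  = 176 + 32
  = 208


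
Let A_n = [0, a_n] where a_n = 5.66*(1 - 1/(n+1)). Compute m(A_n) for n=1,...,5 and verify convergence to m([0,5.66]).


By continuity of measure from below: if A_n increases to A, then m(A_n) -> m(A).
Here A = [0, 5.66], so m(A) = 5.66
Step 1: a_1 = 5.66*(1 - 1/2) = 2.83, m(A_1) = 2.83
Step 2: a_2 = 5.66*(1 - 1/3) = 3.7733, m(A_2) = 3.7733
Step 3: a_3 = 5.66*(1 - 1/4) = 4.245, m(A_3) = 4.245
Step 4: a_4 = 5.66*(1 - 1/5) = 4.528, m(A_4) = 4.528
Step 5: a_5 = 5.66*(1 - 1/6) = 4.7167, m(A_5) = 4.7167
Limit: m(A_n) -> m([0,5.66]) = 5.66


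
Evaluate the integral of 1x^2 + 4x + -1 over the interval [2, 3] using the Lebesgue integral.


The Lebesgue integral of a Riemann-integrable function agrees with the Riemann integral.
Antiderivative F(x) = (1/3)x^3 + (4/2)x^2 + -1x
F(3) = (1/3)*3^3 + (4/2)*3^2 + -1*3
     = (1/3)*27 + (4/2)*9 + -1*3
     = 9 + 18 + -3
     = 24
F(2) = 8.666667
Integral = F(3) - F(2) = 24 - 8.666667 = 15.333333


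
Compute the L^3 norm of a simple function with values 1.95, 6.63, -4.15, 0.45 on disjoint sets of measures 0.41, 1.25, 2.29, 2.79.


Step 1: Compute |f_i|^3 for each value:
  |1.95|^3 = 7.414875
  |6.63|^3 = 291.434247
  |-4.15|^3 = 71.473375
  |0.45|^3 = 0.091125
Step 2: Multiply by measures and sum:
  7.414875 * 0.41 = 3.040099
  291.434247 * 1.25 = 364.292809
  71.473375 * 2.29 = 163.674029
  0.091125 * 2.79 = 0.254239
Sum = 3.040099 + 364.292809 + 163.674029 + 0.254239 = 531.261175
Step 3: Take the p-th root:
||f||_3 = (531.261175)^(1/3) = 8.099086


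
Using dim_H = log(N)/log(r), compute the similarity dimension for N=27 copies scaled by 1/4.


For a self-similar set with N copies scaled by 1/r:
dim_H = log(N)/log(r) = log(27)/log(4)
= 3.295837/1.386294
= 2.377444


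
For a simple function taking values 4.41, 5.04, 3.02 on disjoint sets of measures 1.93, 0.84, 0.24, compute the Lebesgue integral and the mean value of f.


Step 1: Integral = sum(value_i * measure_i)
= 4.41*1.93 + 5.04*0.84 + 3.02*0.24
= 8.5113 + 4.2336 + 0.7248
= 13.4697
Step 2: Total measure of domain = 1.93 + 0.84 + 0.24 = 3.01
Step 3: Average value = 13.4697 / 3.01 = 4.474983


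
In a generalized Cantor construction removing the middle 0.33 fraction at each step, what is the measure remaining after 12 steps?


Step 1: At each step, fraction remaining = 1 - 0.33 = 0.67
Step 2: After 12 steps, measure = (0.67)^12
Result = 0.008183


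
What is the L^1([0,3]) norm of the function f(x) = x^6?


Step 1: ||f||_1 = (integral_0^3 |x^6|^1 dx)^(1/1)
     = (integral_0^3 x^6 dx)^(1/1)
Step 2: integral_0^3 x^6 dx = [x^7/(7)] from 0 to 3 = 3^7/7
     = 2187/7 = 312.428571
Step 3: ||f||_1 = (312.428571)^(1/1) = 312.428571


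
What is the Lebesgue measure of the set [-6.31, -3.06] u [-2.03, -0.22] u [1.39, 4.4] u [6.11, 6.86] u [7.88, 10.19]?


For pairwise disjoint intervals, m(union) = sum of lengths.
= (-3.06 - -6.31) + (-0.22 - -2.03) + (4.4 - 1.39) + (6.86 - 6.11) + (10.19 - 7.88)
= 3.25 + 1.81 + 3.01 + 0.75 + 2.31
= 11.13


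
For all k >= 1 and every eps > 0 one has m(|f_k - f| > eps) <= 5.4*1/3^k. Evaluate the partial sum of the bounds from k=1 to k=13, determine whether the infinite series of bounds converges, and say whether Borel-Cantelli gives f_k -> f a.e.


Step 1: List the terms 5.4*1/3^k for k = 1 to 13:
  k=1: 1.8
  k=2: 0.6
  k=3: 0.2
  k=4: 0.066667
  k=5: 0.022222
  k=6: 0.007407
  k=7: 0.002469
  k=8: 8.230453e-04
  k=9: 2.743484e-04
  k=10: 9.144947e-05
  k=11: 3.048316e-05
  k=12: 1.016105e-05
  k=13: 3.387018e-06
Step 2: Partial sum = 1.8 + 0.6 + 0.2 + 0.066667 + 0.022222 + 0.007407 + 0.002469 + 8.230453e-04 + 2.743484e-04 + 9.144947e-05 + 3.048316e-05 + 1.016105e-05 + 3.387018e-06
     = 2.699998
Step 3: The full series sum_(k>=1) 5.4*1/3^k converges (geometric series with ratio 1/3 < 1; a constant multiple of a convergent series converges).
Step 4: Fix eps > 0. Since sum_k m(|f_k - f| > eps) < infinity, the Borel-Cantelli lemma gives
        m(limsup_k {|f_k - f| > eps}) = 0, i.e. for a.e. x, |f_k(x) - f(x)| <= eps for all large k.
        Applying this with eps = 1/j for j = 1, 2, ... and intersecting the countably many full-measure sets,
        for a.e. x we get limsup_k |f_k(x) - f(x)| <= 1/j for every j, hence f_k -> f almost everywhere.
Conclusion: series converges; Borel-Cantelli yields f_k -> f a.e.


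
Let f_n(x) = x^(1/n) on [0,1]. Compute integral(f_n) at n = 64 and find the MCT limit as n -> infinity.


At n = 64: f_64(x) = x^(1/64).
Step 1: integral(x^(1/64), 0, 1) = [x^(1/64+1) / (1/64+1)] from 0 to 1
     = 1 / (1/64 + 1) = 1 / ((64+1)/64) = 64/(64+1)
     = 64/65 = 0.984615
Step 2: As n -> infinity, f_n(x) = x^(1/n) -> 1 for x in (0,1], and f_n is increasing in n.
By MCT, lim_n integral(f_n) = integral(lim_n f_n) = integral(1, 0, 1) = 1.
Step 3: Verify convergence: 64/65 = 0.984615 -> 1


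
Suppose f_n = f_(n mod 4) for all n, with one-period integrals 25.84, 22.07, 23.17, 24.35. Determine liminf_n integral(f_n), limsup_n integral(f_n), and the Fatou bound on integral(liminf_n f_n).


The sequence (integral(f_n)) is periodic with period 4, repeating the values 25.84, 22.07, 23.17, 24.35 indefinitely.
Step 1: For a periodic sequence, every tail (a_m, a_(m+1), ...) contains all 4 period values infinitely often.
Step 2: Hence inf of every tail = min of the period values = min(25.84, 22.07, 23.17, 24.35) = 22.07.
        liminf_n integral(f_n) = sup over m of (inf of tail from m) = 22.07.
Step 3: Similarly sup of every tail = max of the period values = 25.84.
        limsup_n integral(f_n) = 25.84.
Step 4: Fatou's lemma: integral(liminf_n f_n) <= liminf_n integral(f_n) = 22.07.
        So the integral of the pointwise liminf is at most 22.07.


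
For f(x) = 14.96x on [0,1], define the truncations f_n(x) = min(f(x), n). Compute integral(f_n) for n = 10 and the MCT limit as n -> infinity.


f(x) = 14.96x on [0,1]; f_n(x) = min(14.96x, n). At n = 10:
Step 1: f(x) reaches 10 at x = 10/14.96 = 0.668449
Step 2: integral(f_10) = integral(14.96x, 0, 0.668449) + integral(10, 0.668449, 1)
       = 14.96*0.668449^2/2 + 10*(1 - 0.668449)
       = 3.342246 + 3.315508
       = 6.657754
Step 3: As n -> infinity, f_n increases to f, so by MCT integral(f_n) -> integral(f) = 14.96/2 = 7.48.
Convergence: integral(f_10) = 6.657754 -> 7.48 as n -> infinity


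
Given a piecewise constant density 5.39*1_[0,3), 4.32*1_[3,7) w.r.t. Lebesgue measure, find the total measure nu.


Integrate each piece of the Radon-Nikodym derivative:
Step 1: integral_0^3 5.39 dx = 5.39*(3-0) = 5.39*3 = 16.17
Step 2: integral_3^7 4.32 dx = 4.32*(7-3) = 4.32*4 = 17.28
Total: 16.17 + 17.28 = 33.45


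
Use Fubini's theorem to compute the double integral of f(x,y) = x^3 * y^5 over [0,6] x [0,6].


By Fubini's theorem, the double integral factors as a product of single integrals:
Step 1: integral_0^6 x^3 dx = [x^4/4] from 0 to 6
     = 6^4/4 = 324
Step 2: integral_0^6 y^5 dy = [y^6/6] from 0 to 6
     = 6^6/6 = 7776
Step 3: Double integral = 324 * 7776 = 2.519424e+06


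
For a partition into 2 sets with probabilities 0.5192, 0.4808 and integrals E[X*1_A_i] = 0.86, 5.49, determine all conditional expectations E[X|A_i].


For each cell A_i: E[X|A_i] = E[X*1_A_i] / P(A_i)
Step 1: E[X|A_1] = 0.86 / 0.5192 = 1.656394
Step 2: E[X|A_2] = 5.49 / 0.4808 = 11.418469
Verification: E[X] = sum E[X*1_A_i] = 0.86 + 5.49 = 6.35


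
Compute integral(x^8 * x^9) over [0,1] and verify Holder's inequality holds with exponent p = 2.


Step 1: Exact integral of f*g = integral(x^17, 0, 1) = 1/18
     = 0.055556
Step 2: Holder bound with p=2, q=2:
  ||f||_p = (integral x^16 dx)^(1/2) = (1/17)^(1/2) = 0.242536
  ||g||_q = (integral x^18 dx)^(1/2) = (1/19)^(1/2) = 0.229416
Step 3: Holder bound = ||f||_p * ||g||_q = 0.242536 * 0.229416 = 0.055641
Verification: 0.055556 <= 0.055641 (Holder holds)


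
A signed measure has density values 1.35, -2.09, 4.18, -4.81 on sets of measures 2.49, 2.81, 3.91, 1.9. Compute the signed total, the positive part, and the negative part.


Step 1: Compute signed measure on each set:
  Set 1: 1.35 * 2.49 = 3.3615
  Set 2: -2.09 * 2.81 = -5.8729
  Set 3: 4.18 * 3.91 = 16.3438
  Set 4: -4.81 * 1.9 = -9.139
Step 2: Total signed measure = (3.3615) + (-5.8729) + (16.3438) + (-9.139)
     = 4.6934
Step 3: Positive part mu+(X) = sum of positive contributions = 19.7053
Step 4: Negative part mu-(X) = |sum of negative contributions| = 15.0119


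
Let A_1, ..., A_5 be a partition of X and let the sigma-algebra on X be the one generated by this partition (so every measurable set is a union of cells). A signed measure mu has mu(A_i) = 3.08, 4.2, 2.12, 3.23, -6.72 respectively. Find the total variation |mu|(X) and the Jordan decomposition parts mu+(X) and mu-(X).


Step 1: Every measurable set is a union of atoms (the cells / points), so a Hahn decomposition is
  obtained by grouping atoms by sign: P = union of atoms with mu > 0, N = union of the remaining atoms.
  Atoms in P (indices): 1, 2, 3, 4;  atoms in N (indices): 5
  Positive values: 3.08, 4.2, 2.12, 3.23
  Negative values: -6.72
Step 2: mu+(X) = mu(P) = sum of positive atom values = 12.63
Step 3: mu-(X) = -mu(N) = sum of |negative atom values| = 6.72
Step 4: |mu|(X) = mu+(X) + mu-(X) = 12.63 + 6.72 = 19.35


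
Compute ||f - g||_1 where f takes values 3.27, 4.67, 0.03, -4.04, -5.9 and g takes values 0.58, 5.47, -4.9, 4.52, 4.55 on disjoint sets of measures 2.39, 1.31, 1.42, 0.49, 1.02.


Step 1: Compute differences f_i - g_i:
  3.27 - 0.58 = 2.69
  4.67 - 5.47 = -0.8
  0.03 - -4.9 = 4.93
  -4.04 - 4.52 = -8.56
  -5.9 - 4.55 = -10.45
Step 2: Compute |diff|^1 * measure for each set:
  |2.69|^1 * 2.39 = 2.69 * 2.39 = 6.4291
  |-0.8|^1 * 1.31 = 0.8 * 1.31 = 1.048
  |4.93|^1 * 1.42 = 4.93 * 1.42 = 7.0006
  |-8.56|^1 * 0.49 = 8.56 * 0.49 = 4.1944
  |-10.45|^1 * 1.02 = 10.45 * 1.02 = 10.659
Step 3: Sum = 29.3311
Step 4: ||f-g||_1 = (29.3311)^(1/1) = 29.3311


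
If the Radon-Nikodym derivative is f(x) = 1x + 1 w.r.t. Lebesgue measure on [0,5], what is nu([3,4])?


nu(A) = integral_A (dnu/dmu) dmu = integral_3^4 (1x + 1) dx
Step 1: Antiderivative F(x) = (1/2)x^2 + 1x
Step 2: F(4) = (1/2)*4^2 + 1*4 = 8 + 4 = 12
Step 3: F(3) = (1/2)*3^2 + 1*3 = 4.5 + 3 = 7.5
Step 4: nu([3,4]) = F(4) - F(3) = 12 - 7.5 = 4.5


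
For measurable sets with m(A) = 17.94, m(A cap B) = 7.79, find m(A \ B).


m(A \ B) = m(A) - m(A n B)
= 17.94 - 7.79
= 10.15


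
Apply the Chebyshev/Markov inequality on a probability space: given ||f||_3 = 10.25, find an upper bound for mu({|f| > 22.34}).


Chebyshev/Markov inequality: mu(|f| > eps) <= (||f||_p / eps)^p
Step 1: ||f||_3 / eps = 10.25 / 22.34 = 0.458818
Step 2: Raise to power p = 3:
  (0.458818)^3 = 0.096588
Step 3: Therefore mu(|f| > 22.34) <= 0.096588


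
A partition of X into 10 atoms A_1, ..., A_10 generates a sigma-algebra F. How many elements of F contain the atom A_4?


Each element of F is a union of some subset S of the 10 atoms.
The element contains A_4 iff A_4 is in S.
So we count subsets S of {A_1,...,A_10} with A_4 in S: choose freely among the other 9 atoms.
Count = 2^(10-1) = 2^9 = 512.


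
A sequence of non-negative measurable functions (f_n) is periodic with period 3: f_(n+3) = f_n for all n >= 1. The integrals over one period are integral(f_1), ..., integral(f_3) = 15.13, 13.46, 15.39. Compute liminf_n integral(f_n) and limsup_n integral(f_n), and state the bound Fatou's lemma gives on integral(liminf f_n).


The sequence (integral(f_n)) is periodic with period 3, repeating the values 15.13, 13.46, 15.39 indefinitely.
Step 1: For a periodic sequence, every tail (a_m, a_(m+1), ...) contains all 3 period values infinitely often.
Step 2: Hence inf of every tail = min of the period values = min(15.13, 13.46, 15.39) = 13.46.
        liminf_n integral(f_n) = sup over m of (inf of tail from m) = 13.46.
Step 3: Similarly sup of every tail = max of the period values = 15.39.
        limsup_n integral(f_n) = 15.39.
Step 4: Fatou's lemma: integral(liminf_n f_n) <= liminf_n integral(f_n) = 13.46.
        So the integral of the pointwise liminf is at most 13.46.


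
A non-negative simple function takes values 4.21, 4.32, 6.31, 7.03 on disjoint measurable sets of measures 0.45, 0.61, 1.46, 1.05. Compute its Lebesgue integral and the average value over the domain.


Step 1: Integral = sum(value_i * measure_i)
= 4.21*0.45 + 4.32*0.61 + 6.31*1.46 + 7.03*1.05
= 1.8945 + 2.6352 + 9.2126 + 7.3815
= 21.1238
Step 2: Total measure of domain = 0.45 + 0.61 + 1.46 + 1.05 = 3.57
Step 3: Average value = 21.1238 / 3.57 = 5.917031


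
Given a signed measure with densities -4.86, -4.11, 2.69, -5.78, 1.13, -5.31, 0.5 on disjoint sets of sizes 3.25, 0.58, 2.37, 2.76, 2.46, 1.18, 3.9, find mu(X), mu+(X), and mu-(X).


Step 1: Compute signed measure on each set:
  Set 1: -4.86 * 3.25 = -15.795
  Set 2: -4.11 * 0.58 = -2.3838
  Set 3: 2.69 * 2.37 = 6.3753
  Set 4: -5.78 * 2.76 = -15.9528
  Set 5: 1.13 * 2.46 = 2.7798
  Set 6: -5.31 * 1.18 = -6.2658
  Set 7: 0.5 * 3.9 = 1.95
Step 2: Total signed measure = (-15.795) + (-2.3838) + (6.3753) + (-15.9528) + (2.7798) + (-6.2658) + (1.95)
     = -29.2923
Step 3: Positive part mu+(X) = sum of positive contributions = 11.1051
Step 4: Negative part mu-(X) = |sum of negative contributions| = 40.3974


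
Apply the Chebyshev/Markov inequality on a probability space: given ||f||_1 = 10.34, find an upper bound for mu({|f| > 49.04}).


Chebyshev/Markov inequality: mu(|f| > eps) <= (||f||_p / eps)^p
Step 1: ||f||_1 / eps = 10.34 / 49.04 = 0.210848
Step 2: Raise to power p = 1:
  (0.210848)^1 = 0.210848
Step 3: Therefore mu(|f| > 49.04) <= 0.210848


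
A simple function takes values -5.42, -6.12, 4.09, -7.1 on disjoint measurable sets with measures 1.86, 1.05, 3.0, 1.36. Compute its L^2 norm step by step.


Step 1: Compute |f_i|^2 for each value:
  |-5.42|^2 = 29.3764
  |-6.12|^2 = 37.4544
  |4.09|^2 = 16.7281
  |-7.1|^2 = 50.41
Step 2: Multiply by measures and sum:
  29.3764 * 1.86 = 54.640104
  37.4544 * 1.05 = 39.32712
  16.7281 * 3.0 = 50.1843
  50.41 * 1.36 = 68.5576
Sum = 54.640104 + 39.32712 + 50.1843 + 68.5576 = 212.709124
Step 3: Take the p-th root:
||f||_2 = (212.709124)^(1/2) = 14.584551


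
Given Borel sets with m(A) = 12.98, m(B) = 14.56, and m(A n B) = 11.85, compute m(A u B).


By inclusion-exclusion: m(A u B) = m(A) + m(B) - m(A n B)
= 12.98 + 14.56 - 11.85
= 15.69


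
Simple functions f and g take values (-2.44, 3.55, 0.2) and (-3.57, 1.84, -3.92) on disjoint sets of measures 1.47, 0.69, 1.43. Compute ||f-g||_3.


Step 1: Compute differences f_i - g_i:
  -2.44 - -3.57 = 1.13
  3.55 - 1.84 = 1.71
  0.2 - -3.92 = 4.12
Step 2: Compute |diff|^3 * measure for each set:
  |1.13|^3 * 1.47 = 1.442897 * 1.47 = 2.121059
  |1.71|^3 * 0.69 = 5.000211 * 0.69 = 3.450146
  |4.12|^3 * 1.43 = 69.934528 * 1.43 = 100.006375
Step 3: Sum = 105.577579
Step 4: ||f-g||_3 = (105.577579)^(1/3) = 4.726328


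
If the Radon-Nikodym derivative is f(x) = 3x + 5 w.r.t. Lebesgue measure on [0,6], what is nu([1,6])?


nu(A) = integral_A (dnu/dmu) dmu = integral_1^6 (3x + 5) dx
Step 1: Antiderivative F(x) = (3/2)x^2 + 5x
Step 2: F(6) = (3/2)*6^2 + 5*6 = 54 + 30 = 84
Step 3: F(1) = (3/2)*1^2 + 5*1 = 1.5 + 5 = 6.5
Step 4: nu([1,6]) = F(6) - F(1) = 84 - 6.5 = 77.5


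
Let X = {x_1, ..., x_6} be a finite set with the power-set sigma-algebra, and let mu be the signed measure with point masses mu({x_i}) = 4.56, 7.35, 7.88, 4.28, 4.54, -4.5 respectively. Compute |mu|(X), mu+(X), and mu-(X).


Step 1: Every measurable set is a union of atoms (the cells / points), so a Hahn decomposition is
  obtained by grouping atoms by sign: P = union of atoms with mu > 0, N = union of the remaining atoms.
  Atoms in P (indices): 1, 2, 3, 4, 5;  atoms in N (indices): 6
  Positive values: 4.56, 7.35, 7.88, 4.28, 4.54
  Negative values: -4.5
Step 2: mu+(X) = mu(P) = sum of positive atom values = 28.61
Step 3: mu-(X) = -mu(N) = sum of |negative atom values| = 4.5
Step 4: |mu|(X) = mu+(X) + mu-(X) = 28.61 + 4.5 = 33.11


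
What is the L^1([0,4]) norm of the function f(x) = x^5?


Step 1: ||f||_1 = (integral_0^4 |x^5|^1 dx)^(1/1)
     = (integral_0^4 x^5 dx)^(1/1)
Step 2: integral_0^4 x^5 dx = [x^6/(6)] from 0 to 4 = 4^6/6
     = 4096/6 = 682.666667
Step 3: ||f||_1 = (682.666667)^(1/1) = 682.666667


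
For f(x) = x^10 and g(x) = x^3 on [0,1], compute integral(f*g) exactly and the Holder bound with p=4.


Step 1: Exact integral of f*g = integral(x^13, 0, 1) = 1/14
     = 0.071429
Step 2: Holder bound with p=4, q=1.333333:
  ||f||_p = (integral x^40 dx)^(1/4) = (1/41)^(1/4) = 0.395188
  ||g||_q = (integral x^4 dx)^(1/1.333333) = (1/5)^(1/1.333333) = 0.29907
Step 3: Holder bound = ||f||_p * ||g||_q = 0.395188 * 0.29907 = 0.118189
Verification: 0.071429 <= 0.118189 (Holder holds)


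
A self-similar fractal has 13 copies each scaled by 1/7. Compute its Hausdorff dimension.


For a self-similar set with N copies scaled by 1/r:
dim_H = log(N)/log(r) = log(13)/log(7)
= 2.564949/1.94591
= 1.318123


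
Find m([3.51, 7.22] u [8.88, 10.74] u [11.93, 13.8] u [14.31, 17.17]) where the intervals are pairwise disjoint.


For pairwise disjoint intervals, m(union) = sum of lengths.
= (7.22 - 3.51) + (10.74 - 8.88) + (13.8 - 11.93) + (17.17 - 14.31)
= 3.71 + 1.86 + 1.87 + 2.86
= 10.3


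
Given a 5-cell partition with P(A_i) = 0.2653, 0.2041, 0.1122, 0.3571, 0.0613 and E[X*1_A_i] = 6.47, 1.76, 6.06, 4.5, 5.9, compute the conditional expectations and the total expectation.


For each cell A_i: E[X|A_i] = E[X*1_A_i] / P(A_i)
Step 1: E[X|A_1] = 6.47 / 0.2653 = 24.387486
Step 2: E[X|A_2] = 1.76 / 0.2041 = 8.623224
Step 3: E[X|A_3] = 6.06 / 0.1122 = 54.010695
Step 4: E[X|A_4] = 4.5 / 0.3571 = 12.601512
Step 5: E[X|A_5] = 5.9 / 0.0613 = 96.247961
Verification: E[X] = sum E[X*1_A_i] = 6.47 + 1.76 + 6.06 + 4.5 + 5.9 = 24.69


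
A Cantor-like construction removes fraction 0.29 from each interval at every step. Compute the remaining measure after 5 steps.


Step 1: At each step, fraction remaining = 1 - 0.29 = 0.71
Step 2: After 5 steps, measure = (0.71)^5
Step 3: Computing the power step by step:
  After step 1: 0.71
  After step 2: 0.5041
  After step 3: 0.357911
  After step 4: 0.254117
  After step 5: 0.180423
Result = 0.180423


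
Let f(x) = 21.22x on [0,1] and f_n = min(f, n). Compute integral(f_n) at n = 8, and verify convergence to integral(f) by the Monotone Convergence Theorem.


f(x) = 21.22x on [0,1]; f_n(x) = min(21.22x, n). At n = 8:
Step 1: f(x) reaches 8 at x = 8/21.22 = 0.377003
Step 2: integral(f_8) = integral(21.22x, 0, 0.377003) + integral(8, 0.377003, 1)
       = 21.22*0.377003^2/2 + 8*(1 - 0.377003)
       = 1.508011 + 4.983977
       = 6.491989
Step 3: As n -> infinity, f_n increases to f, so by MCT integral(f_n) -> integral(f) = 21.22/2 = 10.61.
Convergence: integral(f_8) = 6.491989 -> 10.61 as n -> infinity


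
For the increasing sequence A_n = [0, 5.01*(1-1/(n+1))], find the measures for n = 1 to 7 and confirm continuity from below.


By continuity of measure from below: if A_n increases to A, then m(A_n) -> m(A).
Here A = [0, 5.01], so m(A) = 5.01
Step 1: a_1 = 5.01*(1 - 1/2) = 2.505, m(A_1) = 2.505
Step 2: a_2 = 5.01*(1 - 1/3) = 3.34, m(A_2) = 3.34
Step 3: a_3 = 5.01*(1 - 1/4) = 3.7575, m(A_3) = 3.7575
Step 4: a_4 = 5.01*(1 - 1/5) = 4.008, m(A_4) = 4.008
Step 5: a_5 = 5.01*(1 - 1/6) = 4.175, m(A_5) = 4.175
Step 6: a_6 = 5.01*(1 - 1/7) = 4.2943, m(A_6) = 4.2943
Step 7: a_7 = 5.01*(1 - 1/8) = 4.3838, m(A_7) = 4.3838
Limit: m(A_n) -> m([0,5.01]) = 5.01


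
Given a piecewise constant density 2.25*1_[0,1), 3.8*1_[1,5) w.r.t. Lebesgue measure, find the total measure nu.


Integrate each piece of the Radon-Nikodym derivative:
Step 1: integral_0^1 2.25 dx = 2.25*(1-0) = 2.25*1 = 2.25
Step 2: integral_1^5 3.8 dx = 3.8*(5-1) = 3.8*4 = 15.2
Total: 2.25 + 15.2 = 17.45


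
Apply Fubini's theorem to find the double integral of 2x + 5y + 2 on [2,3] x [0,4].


By Fubini, integrate in x first, then y.
Step 1: Fix y, integrate over x in [2,3]:
  integral(2x + 5y + 2, x=2..3)
  = 2*(3^2 - 2^2)/2 + (5y + 2)*(3 - 2)
  = 5 + (5y + 2)*1
  = 5 + 5y + 2
  = 7 + 5y
Step 2: Integrate over y in [0,4]:
  integral(7 + 5y, y=0..4)
  = 7*4 + 5*(4^2 - 0^2)/2
  = 28 + 40
  = 68


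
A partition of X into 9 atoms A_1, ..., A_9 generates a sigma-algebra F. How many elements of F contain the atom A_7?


Each element of F is a union of some subset S of the 9 atoms.
The element contains A_7 iff A_7 is in S.
So we count subsets S of {A_1,...,A_9} with A_7 in S: choose freely among the other 8 atoms.
Count = 2^(9-1) = 2^8 = 256.


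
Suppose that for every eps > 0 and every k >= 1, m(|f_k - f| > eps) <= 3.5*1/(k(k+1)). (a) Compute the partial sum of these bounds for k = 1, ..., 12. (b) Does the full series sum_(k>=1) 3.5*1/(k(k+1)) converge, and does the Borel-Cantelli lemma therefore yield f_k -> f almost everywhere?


Step 1: List the terms 3.5*1/(k(k+1)) for k = 1 to 12:
  k=1: 1.75
  k=2: 0.583333
  k=3: 0.291667
  k=4: 0.175
  k=5: 0.116667
  k=6: 0.083333
  k=7: 0.0625
  k=8: 0.048611
  k=9: 0.038889
  k=10: 0.031818
  k=11: 0.026515
  k=12: 0.022436
Step 2: Partial sum = 1.75 + 0.583333 + 0.291667 + 0.175 + 0.116667 + 0.083333 + 0.0625 + 0.048611 + 0.038889 + 0.031818 + 0.026515 + 0.022436
     = 3.230769
Step 3: The full series sum_(k>=1) 3.5*1/(k(k+1)) converges (telescoping series sum 1/(k(k+1)) = 1; a constant multiple of a convergent series converges).
Step 4: Fix eps > 0. Since sum_k m(|f_k - f| > eps) < infinity, the Borel-Cantelli lemma gives
        m(limsup_k {|f_k - f| > eps}) = 0, i.e. for a.e. x, |f_k(x) - f(x)| <= eps for all large k.
        Applying this with eps = 1/j for j = 1, 2, ... and intersecting the countably many full-measure sets,
        for a.e. x we get limsup_k |f_k(x) - f(x)| <= 1/j for every j, hence f_k -> f almost everywhere.
Conclusion: series converges; Borel-Cantelli yields f_k -> f a.e.


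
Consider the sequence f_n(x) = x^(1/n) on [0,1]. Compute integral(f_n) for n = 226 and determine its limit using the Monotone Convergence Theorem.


At n = 226: f_226(x) = x^(1/226).
Step 1: integral(x^(1/226), 0, 1) = [x^(1/226+1) / (1/226+1)] from 0 to 1
     = 1 / (1/226 + 1) = 1 / ((226+1)/226) = 226/(226+1)
     = 226/227 = 0.995595
Step 2: As n -> infinity, f_n(x) = x^(1/n) -> 1 for x in (0,1], and f_n is increasing in n.
By MCT, lim_n integral(f_n) = integral(lim_n f_n) = integral(1, 0, 1) = 1.
Step 3: Verify convergence: 226/227 = 0.995595 -> 1


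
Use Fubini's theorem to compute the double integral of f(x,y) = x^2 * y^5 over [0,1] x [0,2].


By Fubini's theorem, the double integral factors as a product of single integrals:
Step 1: integral_0^1 x^2 dx = [x^3/3] from 0 to 1
     = 1^3/3 = 0.333333
Step 2: integral_0^2 y^5 dy = [y^6/6] from 0 to 2
     = 2^6/6 = 10.666667
Step 3: Double integral = 0.333333 * 10.666667 = 3.555556


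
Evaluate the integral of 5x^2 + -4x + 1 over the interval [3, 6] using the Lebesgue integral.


The Lebesgue integral of a Riemann-integrable function agrees with the Riemann integral.
Antiderivative F(x) = (5/3)x^3 + (-4/2)x^2 + 1x
F(6) = (5/3)*6^3 + (-4/2)*6^2 + 1*6
     = (5/3)*216 + (-4/2)*36 + 1*6
     = 360 + -72 + 6
     = 294
F(3) = 30
Integral = F(6) - F(3) = 294 - 30 = 264
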